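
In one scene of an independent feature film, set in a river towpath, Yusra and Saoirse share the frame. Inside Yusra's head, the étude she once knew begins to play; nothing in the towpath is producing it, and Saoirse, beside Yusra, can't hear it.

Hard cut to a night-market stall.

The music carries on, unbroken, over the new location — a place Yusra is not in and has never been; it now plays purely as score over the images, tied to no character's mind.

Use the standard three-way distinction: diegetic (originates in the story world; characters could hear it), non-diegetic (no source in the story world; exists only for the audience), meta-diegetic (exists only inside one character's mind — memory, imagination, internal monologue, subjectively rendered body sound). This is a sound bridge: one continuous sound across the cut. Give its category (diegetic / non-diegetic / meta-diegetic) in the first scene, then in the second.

Scene one: the music exists only inside Yusra's mind; Saoirse can't hear it → meta-diegetic.
Scene two: it's detached from Yusra entirely and plays over unrelated images with no in-world source — conventional underscore → non-diegetic.

meta-diegetic, non-diegetic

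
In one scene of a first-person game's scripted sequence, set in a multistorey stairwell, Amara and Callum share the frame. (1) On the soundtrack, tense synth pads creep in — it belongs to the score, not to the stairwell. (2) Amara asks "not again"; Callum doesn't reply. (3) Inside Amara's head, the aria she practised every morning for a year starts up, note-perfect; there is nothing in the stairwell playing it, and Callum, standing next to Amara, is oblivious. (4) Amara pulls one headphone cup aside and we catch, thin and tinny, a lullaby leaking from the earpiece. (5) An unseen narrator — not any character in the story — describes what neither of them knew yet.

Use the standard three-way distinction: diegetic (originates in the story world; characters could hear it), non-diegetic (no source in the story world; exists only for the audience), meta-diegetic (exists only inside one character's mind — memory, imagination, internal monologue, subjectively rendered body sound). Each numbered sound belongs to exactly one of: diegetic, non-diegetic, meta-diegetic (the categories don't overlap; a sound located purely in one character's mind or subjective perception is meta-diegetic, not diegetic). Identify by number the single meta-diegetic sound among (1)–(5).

3

Sound (1): it has no source in the story world and no character can hear it — it's underscore, so non-diegetic.
Sound (2): Amara is a character speaking aloud in the scene, so diegetic.
(3) the music is a memory playing inside Amara's mind alone; no real-world source, Callum can't hear it → meta-diegetic.
(4) the earpiece is a real device on Amara's head — source music → diegetic.
(5) the narrator exists outside the story world, addressing only the audience → non-diegetic.
Only (3) is meta-diegetic.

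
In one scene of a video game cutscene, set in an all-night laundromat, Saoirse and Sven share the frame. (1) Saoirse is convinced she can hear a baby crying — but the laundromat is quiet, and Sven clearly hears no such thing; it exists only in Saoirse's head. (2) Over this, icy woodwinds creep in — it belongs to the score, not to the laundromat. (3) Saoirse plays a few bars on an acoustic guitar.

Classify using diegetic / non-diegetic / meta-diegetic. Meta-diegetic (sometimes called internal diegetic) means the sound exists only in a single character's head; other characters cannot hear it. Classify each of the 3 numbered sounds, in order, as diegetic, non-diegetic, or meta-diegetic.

meta-diegetic, non-diegetic, diegetic

(1) subjective to Saoirse: the laundromat is silent and Sven hears nothing → meta-diegetic.
Sound (2): nothing in the laundromat produces it and the characters don't hear it — pure soundtrack, so non-diegetic.
(3) is diegetic: Saoirse is producing the music live, in the story world.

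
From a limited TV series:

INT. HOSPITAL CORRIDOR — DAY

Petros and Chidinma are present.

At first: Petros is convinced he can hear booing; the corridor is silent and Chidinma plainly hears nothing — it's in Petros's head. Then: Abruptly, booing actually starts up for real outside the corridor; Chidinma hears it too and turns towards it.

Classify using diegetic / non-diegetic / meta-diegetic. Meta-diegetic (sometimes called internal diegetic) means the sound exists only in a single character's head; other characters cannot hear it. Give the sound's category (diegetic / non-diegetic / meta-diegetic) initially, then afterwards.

Initially: only Petros 'hears' it — imagined, in his mind → meta-diegetic.
Afterwards: now there's a real external source and Chidinma hears it too — in the story world → diegetic.

meta-diegetic, diegetic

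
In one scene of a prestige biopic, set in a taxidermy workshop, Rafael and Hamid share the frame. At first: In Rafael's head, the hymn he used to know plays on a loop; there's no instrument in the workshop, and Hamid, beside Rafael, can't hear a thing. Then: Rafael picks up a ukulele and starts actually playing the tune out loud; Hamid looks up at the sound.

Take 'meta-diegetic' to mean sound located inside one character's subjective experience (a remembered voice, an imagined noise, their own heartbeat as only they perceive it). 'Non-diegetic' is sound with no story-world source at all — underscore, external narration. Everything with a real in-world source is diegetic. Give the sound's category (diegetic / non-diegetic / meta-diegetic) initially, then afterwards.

meta-diegetic, diegetic

Initially: the tune exists only as Rafael's private memory; Hamid can't hear it → meta-diegetic.
Afterwards: Rafael is now producing it live on a ukulele, in the room, and Hamid hears it → diegetic.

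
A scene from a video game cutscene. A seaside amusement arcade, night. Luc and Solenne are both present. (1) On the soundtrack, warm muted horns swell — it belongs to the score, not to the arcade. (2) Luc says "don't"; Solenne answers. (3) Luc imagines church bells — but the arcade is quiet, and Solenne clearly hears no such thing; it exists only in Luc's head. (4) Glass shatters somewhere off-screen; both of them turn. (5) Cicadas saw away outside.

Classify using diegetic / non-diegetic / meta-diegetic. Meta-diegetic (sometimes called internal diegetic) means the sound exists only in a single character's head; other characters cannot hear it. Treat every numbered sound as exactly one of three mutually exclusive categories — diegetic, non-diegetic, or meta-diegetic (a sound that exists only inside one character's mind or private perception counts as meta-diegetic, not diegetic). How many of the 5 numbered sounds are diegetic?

Sound (1): it has no source in the story world and no character can hear it — it's underscore, so non-diegetic.
(2) spoken by a character present in the story world → diegetic.
(3) Luc alone 'hears' it — an imagined sound, not present in the space → meta-diegetic.
Sound (4): the sound comes from glass physically present in the location, so diegetic.
Sound (5): cicadas is part of the location's real environment, so diegetic.
So 3 of the 5 are diegetic: (2), (4), (5).

3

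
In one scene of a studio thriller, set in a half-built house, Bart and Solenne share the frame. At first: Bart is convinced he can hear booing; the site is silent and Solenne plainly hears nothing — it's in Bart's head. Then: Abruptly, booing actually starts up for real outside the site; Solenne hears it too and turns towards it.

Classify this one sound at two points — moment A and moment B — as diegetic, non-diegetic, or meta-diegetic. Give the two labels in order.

Moment A: only Bart 'hears' it — imagined, in his mind → meta-diegetic.
Moment B: now there's a real external source and Solenne hears it too — in the story world → diegetic.

meta-diegetic, diegetic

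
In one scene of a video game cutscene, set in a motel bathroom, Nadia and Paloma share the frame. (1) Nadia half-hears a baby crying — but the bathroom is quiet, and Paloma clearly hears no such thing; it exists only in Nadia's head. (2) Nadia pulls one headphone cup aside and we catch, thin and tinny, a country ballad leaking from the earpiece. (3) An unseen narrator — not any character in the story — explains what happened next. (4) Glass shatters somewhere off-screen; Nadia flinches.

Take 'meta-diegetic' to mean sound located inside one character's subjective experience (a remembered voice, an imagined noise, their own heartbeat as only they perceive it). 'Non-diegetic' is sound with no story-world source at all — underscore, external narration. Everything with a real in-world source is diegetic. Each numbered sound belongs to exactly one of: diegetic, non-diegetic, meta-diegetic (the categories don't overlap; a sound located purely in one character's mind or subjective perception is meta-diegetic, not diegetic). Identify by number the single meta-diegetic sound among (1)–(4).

1

(1) is meta-diegetic: subjective to Nadia: the bathroom is silent and Paloma hears nothing.
(2) it's leaking from a physical pair of headphones in the scene → diegetic.
Sound (3): the narrator exists outside the story world, addressing only the audience, so non-diegetic.
Sound (4): an in-world source (glass); characters could hear it, so diegetic.
Only (1) is meta-diegetic.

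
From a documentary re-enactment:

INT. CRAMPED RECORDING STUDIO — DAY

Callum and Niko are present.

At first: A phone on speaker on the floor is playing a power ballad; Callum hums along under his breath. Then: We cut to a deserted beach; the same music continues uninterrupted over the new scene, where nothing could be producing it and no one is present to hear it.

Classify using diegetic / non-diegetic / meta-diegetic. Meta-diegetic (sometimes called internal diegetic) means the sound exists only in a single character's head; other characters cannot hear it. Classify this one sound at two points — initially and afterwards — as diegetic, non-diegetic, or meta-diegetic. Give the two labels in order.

Initially: a phone on speaker is a real in-scene source and Callum reacts to it → diegetic.
Afterwards: there is no longer any in-world source and no one can hear it — it has become underscore → non-diegetic.

diegetic, non-diegetic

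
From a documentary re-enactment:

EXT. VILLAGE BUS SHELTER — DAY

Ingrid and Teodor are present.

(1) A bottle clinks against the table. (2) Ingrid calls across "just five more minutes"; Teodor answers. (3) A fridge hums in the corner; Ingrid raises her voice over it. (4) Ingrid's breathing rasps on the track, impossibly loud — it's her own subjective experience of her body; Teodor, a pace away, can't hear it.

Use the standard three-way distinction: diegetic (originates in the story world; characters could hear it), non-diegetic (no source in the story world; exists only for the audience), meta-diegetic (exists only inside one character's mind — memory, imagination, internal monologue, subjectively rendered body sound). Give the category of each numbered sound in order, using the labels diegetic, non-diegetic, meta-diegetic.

(1) an in-world source (a bottle); characters could hear it → diegetic.
Sound (2): on-screen dialogue — Ingrid speaks and Teodor is there to hear, so diegetic.
(3) a fridge is part of the location's real environment → diegetic.
(4) is meta-diegetic: it's Ingrid's internal bodily sensation rendered as sound; only Ingrid 'hears' it.

diegetic, diegetic, diegetic, meta-diegetic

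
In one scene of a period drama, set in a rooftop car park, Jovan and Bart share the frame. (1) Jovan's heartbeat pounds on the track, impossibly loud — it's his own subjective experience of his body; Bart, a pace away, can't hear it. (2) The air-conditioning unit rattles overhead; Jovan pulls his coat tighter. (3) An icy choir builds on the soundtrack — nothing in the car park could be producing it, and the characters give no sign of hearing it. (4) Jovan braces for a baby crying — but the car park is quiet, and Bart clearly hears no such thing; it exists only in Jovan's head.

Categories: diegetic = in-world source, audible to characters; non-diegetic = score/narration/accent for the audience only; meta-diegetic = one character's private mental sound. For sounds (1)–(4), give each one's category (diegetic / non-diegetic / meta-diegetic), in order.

meta-diegetic, diegetic, non-diegetic, meta-diegetic

Sound (1): point-of-audition from inside Jovan's body; not a sound in the room, so meta-diegetic.
(2) the air-conditioning unit is part of the location's real environment → diegetic.
(3) is non-diegetic: nothing in the car park produces it and the characters don't hear it — pure soundtrack.
(4) Jovan alone 'hears' it — an imagined sound, not present in the space → meta-diegetic.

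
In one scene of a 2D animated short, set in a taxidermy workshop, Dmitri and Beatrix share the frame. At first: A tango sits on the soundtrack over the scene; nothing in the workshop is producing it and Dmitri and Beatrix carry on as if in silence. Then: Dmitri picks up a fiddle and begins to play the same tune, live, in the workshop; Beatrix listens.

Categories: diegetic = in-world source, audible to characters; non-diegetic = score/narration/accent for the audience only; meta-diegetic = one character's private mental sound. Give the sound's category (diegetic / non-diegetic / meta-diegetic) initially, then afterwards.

non-diegetic, diegetic

Initially: no in-world source exists and no character can hear it — underscore → non-diegetic.
Afterwards: a fiddle is now a real source in the story world and the characters hear it → diegetic.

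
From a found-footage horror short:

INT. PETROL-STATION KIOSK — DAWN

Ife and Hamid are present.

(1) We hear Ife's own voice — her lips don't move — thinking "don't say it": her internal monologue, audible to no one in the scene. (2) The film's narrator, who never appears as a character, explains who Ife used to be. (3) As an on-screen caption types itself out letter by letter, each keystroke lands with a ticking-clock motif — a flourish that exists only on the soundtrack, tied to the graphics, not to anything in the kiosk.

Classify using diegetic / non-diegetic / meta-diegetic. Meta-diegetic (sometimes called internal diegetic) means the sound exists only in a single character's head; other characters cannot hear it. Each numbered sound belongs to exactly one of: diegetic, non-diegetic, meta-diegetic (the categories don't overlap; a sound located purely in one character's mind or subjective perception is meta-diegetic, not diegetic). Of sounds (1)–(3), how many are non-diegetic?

2

(1) Ife's thought-voice: a private mental sound no other character can hear → meta-diegetic.
(2) is non-diegetic: the narrator exists outside the story world, addressing only the audience.
Sound (3): sound married to a title/caption — outside the diegesis by definition, so non-diegetic.
Non-diegetic: (2), (3) — that's 2.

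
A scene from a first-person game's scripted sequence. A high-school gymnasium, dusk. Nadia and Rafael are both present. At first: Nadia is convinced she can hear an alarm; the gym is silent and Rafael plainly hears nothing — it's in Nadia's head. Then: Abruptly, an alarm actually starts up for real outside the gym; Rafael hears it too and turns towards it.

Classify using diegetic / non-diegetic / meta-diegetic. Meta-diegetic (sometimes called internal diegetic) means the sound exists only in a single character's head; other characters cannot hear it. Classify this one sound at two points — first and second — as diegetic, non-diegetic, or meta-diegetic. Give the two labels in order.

meta-diegetic, diegetic

First: only Nadia 'hears' it — imagined, in her mind → meta-diegetic.
Second: now there's a real external source and Rafael hears it too — in the story world → diegetic.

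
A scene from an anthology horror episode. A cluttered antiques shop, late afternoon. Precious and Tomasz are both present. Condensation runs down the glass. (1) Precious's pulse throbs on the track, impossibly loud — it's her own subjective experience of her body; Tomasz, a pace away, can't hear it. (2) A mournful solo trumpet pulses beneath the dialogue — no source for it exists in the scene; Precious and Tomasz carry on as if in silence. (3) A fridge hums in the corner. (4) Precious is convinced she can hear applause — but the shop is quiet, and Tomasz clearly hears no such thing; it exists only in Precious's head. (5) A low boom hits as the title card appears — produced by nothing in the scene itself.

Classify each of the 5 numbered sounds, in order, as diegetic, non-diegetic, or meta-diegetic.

(1) is meta-diegetic: a subjective body sound — Precious's private perception, inaudible to Tomasz.
(2) score with no on-screen or off-screen source; it exists for the audience alone → non-diegetic.
Sound (3): a fridge is part of the location's real environment, so diegetic.
(4) subjective to Precious: the shop is silent and Tomasz hears nothing → meta-diegetic.
Sound (5): it's a sound-design accent with no in-world source; no one in the scene can hear it, so non-diegetic.

meta-diegetic, non-diegetic, diegetic, meta-diegetic, non-diegetic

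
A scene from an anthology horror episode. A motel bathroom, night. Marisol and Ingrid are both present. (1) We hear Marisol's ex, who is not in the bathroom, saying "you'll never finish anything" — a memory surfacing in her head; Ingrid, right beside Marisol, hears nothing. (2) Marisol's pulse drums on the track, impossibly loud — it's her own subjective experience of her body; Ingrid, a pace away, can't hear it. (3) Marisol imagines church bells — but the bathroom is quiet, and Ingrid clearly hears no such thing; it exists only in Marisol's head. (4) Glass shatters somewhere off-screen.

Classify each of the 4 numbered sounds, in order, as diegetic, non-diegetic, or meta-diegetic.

(1) a remembered line, private to Marisol — not present in the room, not audible to Ingrid → meta-diegetic.
Sound (2): it's Marisol's internal bodily sensation rendered as sound; only Marisol 'hears' it, so meta-diegetic.
(3) Marisol alone 'hears' it — an imagined sound, not present in the space → meta-diegetic.
(4) is diegetic: the sound comes from glass physically present in the location.

meta-diegetic, meta-diegetic, meta-diegetic, diegetic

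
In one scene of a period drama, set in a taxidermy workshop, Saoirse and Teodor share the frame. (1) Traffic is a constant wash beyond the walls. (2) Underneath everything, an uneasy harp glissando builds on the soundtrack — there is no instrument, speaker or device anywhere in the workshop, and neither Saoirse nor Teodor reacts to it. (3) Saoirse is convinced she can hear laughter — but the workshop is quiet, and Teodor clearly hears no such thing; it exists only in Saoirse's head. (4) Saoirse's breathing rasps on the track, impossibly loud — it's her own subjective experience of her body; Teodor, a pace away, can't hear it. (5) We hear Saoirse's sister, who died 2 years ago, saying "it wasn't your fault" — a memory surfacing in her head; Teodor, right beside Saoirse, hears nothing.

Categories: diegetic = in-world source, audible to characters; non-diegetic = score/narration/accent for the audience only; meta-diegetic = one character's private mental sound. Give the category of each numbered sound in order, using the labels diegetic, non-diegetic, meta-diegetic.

(1) ambient/room sound belonging to the story's physical space → diegetic.
(2) is non-diegetic: it has no source in the story world and no character can hear it — it's underscore.
(3) subjective to Saoirse: the workshop is silent and Teodor hears nothing → meta-diegetic.
(4) point-of-audition from inside Saoirse's body; not a sound in the room → meta-diegetic.
(5) it's Saoirse's recollection rendered as sound; the other character can't hear it → meta-diegetic.

diegetic, non-diegetic, meta-diegetic, meta-diegetic, meta-diegetic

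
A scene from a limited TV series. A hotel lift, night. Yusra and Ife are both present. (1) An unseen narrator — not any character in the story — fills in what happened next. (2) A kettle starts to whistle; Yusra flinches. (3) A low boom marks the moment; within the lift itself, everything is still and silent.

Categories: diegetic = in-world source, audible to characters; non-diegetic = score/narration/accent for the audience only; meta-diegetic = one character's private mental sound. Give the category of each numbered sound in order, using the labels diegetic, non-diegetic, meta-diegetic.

(1) commentary laid over the scene from outside the fiction → non-diegetic.
Sound (2): an in-world source (a kettle); characters could hear it, so diegetic.
(3) is non-diegetic: an editorial stinger — it belongs to the cut, not the story world.

non-diegetic, diegetic, non-diegetic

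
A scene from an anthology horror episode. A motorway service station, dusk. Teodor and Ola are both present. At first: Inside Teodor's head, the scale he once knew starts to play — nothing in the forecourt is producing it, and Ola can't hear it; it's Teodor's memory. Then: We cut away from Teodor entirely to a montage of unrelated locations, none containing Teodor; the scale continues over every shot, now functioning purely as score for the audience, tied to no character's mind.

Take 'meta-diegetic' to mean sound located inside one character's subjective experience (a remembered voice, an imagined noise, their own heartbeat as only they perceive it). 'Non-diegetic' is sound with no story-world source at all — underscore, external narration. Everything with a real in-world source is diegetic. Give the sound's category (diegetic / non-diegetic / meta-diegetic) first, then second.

First: the music lives inside Teodor's mind alone; Ola can't hear it → meta-diegetic.
Second: once it plays over shots Teodor isn't in, detached from any character's subjectivity, it's conventional underscore → non-diegetic.

meta-diegetic, non-diegetic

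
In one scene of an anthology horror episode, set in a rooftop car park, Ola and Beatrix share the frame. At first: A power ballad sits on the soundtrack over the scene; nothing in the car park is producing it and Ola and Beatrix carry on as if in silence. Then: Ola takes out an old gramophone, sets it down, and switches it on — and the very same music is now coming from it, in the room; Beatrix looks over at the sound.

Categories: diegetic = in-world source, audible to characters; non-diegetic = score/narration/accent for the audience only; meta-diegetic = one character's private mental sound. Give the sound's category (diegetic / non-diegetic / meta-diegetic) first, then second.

non-diegetic, diegetic

First: no in-world source exists and no character can hear it — underscore → non-diegetic.
Second: an old gramophone is now a real source in the story world and the characters hear it → diegetic.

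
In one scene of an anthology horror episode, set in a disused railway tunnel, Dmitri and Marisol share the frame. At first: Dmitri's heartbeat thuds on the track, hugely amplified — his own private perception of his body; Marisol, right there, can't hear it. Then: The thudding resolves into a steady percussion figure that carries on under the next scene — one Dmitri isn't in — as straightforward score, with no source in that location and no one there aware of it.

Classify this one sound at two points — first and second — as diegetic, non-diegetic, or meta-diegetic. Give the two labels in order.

First: it's Dmitri's subjective body sound, inaudible to Marisol → meta-diegetic.
Second: detached from Dmitri and playing as sourceless score over a scene he isn't in — for the audience only → non-diegetic.

meta-diegetic, non-diegetic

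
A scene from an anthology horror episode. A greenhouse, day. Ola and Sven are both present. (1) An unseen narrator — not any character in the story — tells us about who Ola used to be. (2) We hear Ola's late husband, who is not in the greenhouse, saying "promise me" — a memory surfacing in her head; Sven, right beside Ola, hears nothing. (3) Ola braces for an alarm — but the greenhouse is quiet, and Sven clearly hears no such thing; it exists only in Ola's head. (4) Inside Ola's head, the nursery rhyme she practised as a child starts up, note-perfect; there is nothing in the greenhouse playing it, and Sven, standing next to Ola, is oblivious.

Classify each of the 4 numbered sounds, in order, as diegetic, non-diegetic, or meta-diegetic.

(1) the narrator exists outside the story world, addressing only the audience → non-diegetic.
(2) the voice is a memory playing only inside Ola's mind; Sven can't hear it → meta-diegetic.
(3) the sound is imagined by Ola; nothing in the story world is producing it and Sven can't hear it → meta-diegetic.
Sound (4): the music is a memory playing inside Ola's mind alone; no real-world source, Sven can't hear it, so meta-diegetic.

non-diegetic, meta-diegetic, meta-diegetic, meta-diegetic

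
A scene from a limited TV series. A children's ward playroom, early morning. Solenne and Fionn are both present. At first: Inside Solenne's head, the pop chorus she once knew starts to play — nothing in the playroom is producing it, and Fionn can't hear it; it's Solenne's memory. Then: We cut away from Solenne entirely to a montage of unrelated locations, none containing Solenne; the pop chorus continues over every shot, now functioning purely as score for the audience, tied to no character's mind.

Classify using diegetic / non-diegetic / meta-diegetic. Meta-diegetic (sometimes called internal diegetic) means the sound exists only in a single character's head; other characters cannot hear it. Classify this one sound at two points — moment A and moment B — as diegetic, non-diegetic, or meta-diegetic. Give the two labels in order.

Moment A: the music lives inside Solenne's mind alone; Fionn can't hear it → meta-diegetic.
Moment B: once it plays over shots Solenne isn't in, detached from any character's subjectivity, it's conventional underscore → non-diegetic.

meta-diegetic, non-diegetic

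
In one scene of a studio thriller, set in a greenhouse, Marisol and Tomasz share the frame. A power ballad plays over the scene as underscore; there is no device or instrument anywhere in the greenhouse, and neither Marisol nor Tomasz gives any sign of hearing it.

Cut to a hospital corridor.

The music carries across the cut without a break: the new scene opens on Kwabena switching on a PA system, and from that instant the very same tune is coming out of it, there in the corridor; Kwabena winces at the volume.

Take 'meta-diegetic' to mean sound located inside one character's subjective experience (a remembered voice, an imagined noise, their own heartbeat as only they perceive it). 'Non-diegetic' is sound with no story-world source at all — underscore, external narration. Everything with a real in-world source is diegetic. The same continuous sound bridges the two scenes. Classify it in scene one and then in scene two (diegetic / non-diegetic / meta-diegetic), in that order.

Scene one: there's no in-world source anywhere and no character hears it — underscore for the audience only → non-diegetic.
Scene two: once Kwabena turns on a PA system, the music has a real source in the story world and Kwabena reacts to it → diegetic.

non-diegetic, diegetic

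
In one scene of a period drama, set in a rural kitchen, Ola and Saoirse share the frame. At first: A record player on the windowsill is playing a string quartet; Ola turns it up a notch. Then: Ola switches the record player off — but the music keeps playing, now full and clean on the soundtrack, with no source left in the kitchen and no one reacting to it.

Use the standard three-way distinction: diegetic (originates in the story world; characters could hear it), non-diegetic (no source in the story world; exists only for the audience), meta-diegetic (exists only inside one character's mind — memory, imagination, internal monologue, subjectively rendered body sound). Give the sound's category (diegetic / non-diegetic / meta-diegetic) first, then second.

First: a record player is a real in-scene source and Ola reacts to it → diegetic.
Second: there is no longer any in-world source and no one can hear it — it has become underscore → non-diegetic.

diegetic, non-diegetic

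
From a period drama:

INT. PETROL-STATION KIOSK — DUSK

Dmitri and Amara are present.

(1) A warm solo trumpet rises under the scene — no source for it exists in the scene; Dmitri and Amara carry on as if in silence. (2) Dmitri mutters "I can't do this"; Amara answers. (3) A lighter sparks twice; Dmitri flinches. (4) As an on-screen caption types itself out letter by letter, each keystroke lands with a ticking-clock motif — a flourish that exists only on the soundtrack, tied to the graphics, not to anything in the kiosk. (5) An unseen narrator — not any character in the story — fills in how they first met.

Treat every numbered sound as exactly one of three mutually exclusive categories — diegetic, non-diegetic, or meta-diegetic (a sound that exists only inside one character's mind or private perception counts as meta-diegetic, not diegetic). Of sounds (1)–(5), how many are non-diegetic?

3

Sound (1): score with no on-screen or off-screen source; it exists for the audience alone, so non-diegetic.
Sound (2): Dmitri is a character speaking aloud in the scene, so diegetic.
(3) an in-world source (a lighter); characters could hear it → diegetic.
(4) is non-diegetic: it accompanies on-screen graphics, not anything inside the story world.
Sound (5): commentary laid over the scene from outside the fiction, so non-diegetic.
Non-diegetic: (1), (4), (5) — that's 3.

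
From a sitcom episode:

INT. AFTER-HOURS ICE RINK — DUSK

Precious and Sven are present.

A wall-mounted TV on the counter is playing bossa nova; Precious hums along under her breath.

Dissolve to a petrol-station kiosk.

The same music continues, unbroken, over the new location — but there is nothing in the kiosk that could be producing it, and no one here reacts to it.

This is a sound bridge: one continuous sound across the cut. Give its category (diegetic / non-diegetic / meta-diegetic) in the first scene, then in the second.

diegetic, non-diegetic

Scene one: a wall-mounted TV is an on-screen source and Precious reacts to it → diegetic.
Scene two: there is no source in the kiosk and no one hears it — it's now underscore → non-diegetic.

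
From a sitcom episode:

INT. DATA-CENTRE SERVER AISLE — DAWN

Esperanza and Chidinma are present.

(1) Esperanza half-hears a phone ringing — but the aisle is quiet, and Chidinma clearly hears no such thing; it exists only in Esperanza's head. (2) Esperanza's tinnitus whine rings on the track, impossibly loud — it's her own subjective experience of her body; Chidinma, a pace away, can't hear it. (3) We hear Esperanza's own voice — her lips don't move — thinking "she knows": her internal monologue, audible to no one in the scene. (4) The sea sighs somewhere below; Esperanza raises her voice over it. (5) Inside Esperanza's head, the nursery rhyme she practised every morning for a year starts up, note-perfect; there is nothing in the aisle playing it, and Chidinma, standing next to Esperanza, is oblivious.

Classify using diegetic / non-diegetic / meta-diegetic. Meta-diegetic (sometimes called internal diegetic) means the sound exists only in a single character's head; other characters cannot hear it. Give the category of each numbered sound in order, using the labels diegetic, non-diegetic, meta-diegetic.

meta-diegetic, meta-diegetic, meta-diegetic, diegetic, meta-diegetic

(1) Esperanza alone 'hears' it — an imagined sound, not present in the space → meta-diegetic.
(2) is meta-diegetic: point-of-audition from inside Esperanza's body; not a sound in the room.
(3) internal monologue — inside Esperanza's mind, not spoken into the scene → meta-diegetic.
(4) it's the actual ambient sound of the location → diegetic.
(5) is meta-diegetic: remembered music, private to Esperanza — Chidinma is oblivious because it isn't in the room.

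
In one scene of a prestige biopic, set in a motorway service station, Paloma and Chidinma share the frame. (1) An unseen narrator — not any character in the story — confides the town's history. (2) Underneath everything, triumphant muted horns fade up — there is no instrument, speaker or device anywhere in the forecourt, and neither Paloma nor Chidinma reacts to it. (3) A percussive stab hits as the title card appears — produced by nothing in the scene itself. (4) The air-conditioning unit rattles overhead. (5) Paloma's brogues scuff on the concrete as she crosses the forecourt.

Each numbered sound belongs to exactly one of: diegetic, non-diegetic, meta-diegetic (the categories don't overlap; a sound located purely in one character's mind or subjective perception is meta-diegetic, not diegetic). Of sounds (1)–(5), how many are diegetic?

2

Sound (1): external voice-over — not a character, not heard by anyone in the scene, so non-diegetic.
(2) is non-diegetic: score with no on-screen or off-screen source; it exists for the audience alone.
(3) an editorial stinger — it belongs to the cut, not the story world → non-diegetic.
(4) is diegetic: it's the actual ambient sound of the location.
(5) it's the physical sound of Paloma moving in the space → diegetic.
Diegetic: (4), (5) — that's 2.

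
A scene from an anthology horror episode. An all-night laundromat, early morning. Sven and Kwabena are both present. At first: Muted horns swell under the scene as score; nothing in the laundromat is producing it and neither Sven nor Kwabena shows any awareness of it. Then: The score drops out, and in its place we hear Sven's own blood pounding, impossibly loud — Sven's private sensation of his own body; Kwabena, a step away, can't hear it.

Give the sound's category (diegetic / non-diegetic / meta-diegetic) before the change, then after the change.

non-diegetic, meta-diegetic

Before the change: underscore with no in-world source, inaudible to the characters → non-diegetic.
After the change: the body sound is Sven's subjective perception alone — Kwabena can't hear it → meta-diegetic.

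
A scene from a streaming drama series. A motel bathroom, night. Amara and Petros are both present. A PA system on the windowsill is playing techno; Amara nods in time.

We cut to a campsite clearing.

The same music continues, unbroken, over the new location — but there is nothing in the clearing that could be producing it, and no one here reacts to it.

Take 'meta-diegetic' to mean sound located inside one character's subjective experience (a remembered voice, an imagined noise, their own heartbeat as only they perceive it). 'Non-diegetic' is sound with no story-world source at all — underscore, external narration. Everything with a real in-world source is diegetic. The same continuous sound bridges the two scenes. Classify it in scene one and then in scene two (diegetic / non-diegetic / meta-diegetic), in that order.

Scene one: a PA system is an on-screen source and Amara reacts to it → diegetic.
Scene two: there is no source in the clearing and no one hears it — it's now underscore → non-diegetic.

diegetic, non-diegetic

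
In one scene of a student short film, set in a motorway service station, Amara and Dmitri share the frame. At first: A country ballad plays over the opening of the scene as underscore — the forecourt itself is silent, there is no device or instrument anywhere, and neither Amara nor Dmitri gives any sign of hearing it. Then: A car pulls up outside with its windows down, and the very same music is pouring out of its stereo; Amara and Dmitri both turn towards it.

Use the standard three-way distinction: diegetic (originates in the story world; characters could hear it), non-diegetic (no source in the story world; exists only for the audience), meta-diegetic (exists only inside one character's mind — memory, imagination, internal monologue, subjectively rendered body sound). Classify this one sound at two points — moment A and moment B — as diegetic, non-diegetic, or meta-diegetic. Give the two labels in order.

Moment A: no in-world source exists and no character can hear it — underscore → non-diegetic.
Moment B: the car stereo is now a real source in the story world and the characters hear it → diegetic.

non-diegetic, diegetic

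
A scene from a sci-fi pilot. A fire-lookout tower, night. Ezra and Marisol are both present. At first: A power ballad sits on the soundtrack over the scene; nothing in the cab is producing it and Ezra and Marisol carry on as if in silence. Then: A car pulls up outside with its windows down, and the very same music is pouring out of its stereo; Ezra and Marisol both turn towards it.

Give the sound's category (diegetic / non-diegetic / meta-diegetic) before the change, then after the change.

Before the change: no in-world source exists and no character can hear it — underscore → non-diegetic.
After the change: the car stereo is now a real source in the story world and the characters hear it → diegetic.

non-diegetic, diegetic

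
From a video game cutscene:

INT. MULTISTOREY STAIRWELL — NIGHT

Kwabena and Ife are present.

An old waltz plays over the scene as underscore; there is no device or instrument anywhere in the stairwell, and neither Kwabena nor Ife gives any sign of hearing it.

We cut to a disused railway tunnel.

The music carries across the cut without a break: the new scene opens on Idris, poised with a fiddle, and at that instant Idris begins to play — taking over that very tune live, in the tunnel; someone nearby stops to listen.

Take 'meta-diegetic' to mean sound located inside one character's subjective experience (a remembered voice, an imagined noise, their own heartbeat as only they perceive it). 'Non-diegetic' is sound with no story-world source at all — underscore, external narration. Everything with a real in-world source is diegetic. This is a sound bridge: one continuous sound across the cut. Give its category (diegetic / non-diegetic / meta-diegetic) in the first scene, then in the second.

non-diegetic, diegetic

Scene one: there's no in-world source anywhere and no character hears it — underscore for the audience only → non-diegetic.
Scene two: from the moment Idris starts playing, the tune is being performed on a fiddle inside the story world and another character hears it → diegetic.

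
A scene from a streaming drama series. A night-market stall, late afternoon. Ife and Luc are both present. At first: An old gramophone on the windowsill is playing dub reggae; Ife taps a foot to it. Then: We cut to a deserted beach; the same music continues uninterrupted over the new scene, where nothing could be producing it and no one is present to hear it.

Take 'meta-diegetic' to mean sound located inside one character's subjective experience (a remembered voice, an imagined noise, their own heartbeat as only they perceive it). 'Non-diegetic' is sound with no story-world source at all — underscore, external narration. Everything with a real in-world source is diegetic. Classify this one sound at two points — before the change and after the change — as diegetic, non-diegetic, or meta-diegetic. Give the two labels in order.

diegetic, non-diegetic

Before the change: an old gramophone is a real in-scene source and Ife reacts to it → diegetic.
After the change: there is no longer any in-world source and no one can hear it — it has become underscore → non-diegetic.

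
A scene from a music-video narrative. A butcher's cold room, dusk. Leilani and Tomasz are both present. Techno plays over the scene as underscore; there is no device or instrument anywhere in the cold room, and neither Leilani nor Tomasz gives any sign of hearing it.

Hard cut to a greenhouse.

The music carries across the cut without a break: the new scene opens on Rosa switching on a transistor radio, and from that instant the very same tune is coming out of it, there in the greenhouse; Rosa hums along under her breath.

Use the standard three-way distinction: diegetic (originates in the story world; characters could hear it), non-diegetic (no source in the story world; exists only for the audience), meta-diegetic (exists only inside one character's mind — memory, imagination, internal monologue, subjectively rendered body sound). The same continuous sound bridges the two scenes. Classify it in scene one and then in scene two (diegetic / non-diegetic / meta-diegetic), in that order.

non-diegetic, diegetic

Scene one: there's no in-world source anywhere and no character hears it — underscore for the audience only → non-diegetic.
Scene two: once Rosa turns on a transistor radio, the music has a real source in the story world and Rosa reacts to it → diegetic.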